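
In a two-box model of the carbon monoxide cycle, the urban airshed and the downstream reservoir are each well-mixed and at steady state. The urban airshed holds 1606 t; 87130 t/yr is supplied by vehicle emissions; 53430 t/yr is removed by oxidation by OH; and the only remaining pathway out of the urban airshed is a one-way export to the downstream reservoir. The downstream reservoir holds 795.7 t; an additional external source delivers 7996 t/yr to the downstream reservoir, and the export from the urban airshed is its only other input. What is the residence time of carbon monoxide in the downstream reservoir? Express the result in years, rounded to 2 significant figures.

Balance the urban airshed: ΣF_in = 87130 t/yr.
Export to the downstream reservoir = ΣF_in − (53430) = 33700 t/yr.
Total input to the downstream reservoir = 33700 + 7996 = 41696 t/yr; at steady state this equals its total output.
τ = M / F = 795.7 / 41696 = 0.01908 yr.

0.019 yr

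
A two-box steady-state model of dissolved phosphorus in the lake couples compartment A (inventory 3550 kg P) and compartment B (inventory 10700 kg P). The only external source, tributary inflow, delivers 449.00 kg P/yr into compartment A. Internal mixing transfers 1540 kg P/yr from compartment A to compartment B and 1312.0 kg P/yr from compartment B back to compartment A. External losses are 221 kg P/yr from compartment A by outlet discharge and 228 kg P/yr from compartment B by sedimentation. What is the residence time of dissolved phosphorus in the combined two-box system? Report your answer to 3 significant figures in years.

31.7 yr

Treat the two boxes together as one reservoir: the mixing fluxes between them are internal recycling, so τ = ΣM / Σ(external losses).
M_total = 3550 + 10700 = 14250 kg P.
ΣF_external_out = 221 + 228 = 449.00 kg P/yr.
τ = M_total / ΣF_ext = 14250 / 449.00 = 31.74 yr.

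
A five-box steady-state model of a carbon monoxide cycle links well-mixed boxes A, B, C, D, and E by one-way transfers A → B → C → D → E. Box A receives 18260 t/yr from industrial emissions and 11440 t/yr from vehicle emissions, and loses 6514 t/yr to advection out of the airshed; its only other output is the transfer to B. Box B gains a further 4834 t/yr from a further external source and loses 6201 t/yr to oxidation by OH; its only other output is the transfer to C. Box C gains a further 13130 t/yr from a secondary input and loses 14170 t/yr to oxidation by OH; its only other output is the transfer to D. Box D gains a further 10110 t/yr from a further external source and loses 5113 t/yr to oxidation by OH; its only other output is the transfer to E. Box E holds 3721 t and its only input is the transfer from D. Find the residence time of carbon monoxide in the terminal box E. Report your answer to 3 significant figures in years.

0.144 yr

Box A: F(A→B) = (18260 + 11440) − 6514 = 23186 t/yr.
Box B: F(B→C) = (23186 + 4834) − 6201 = 21819 t/yr.
Box C: F(C→D) = (21819 + 13130) − 14170 = 20779 t/yr.
Box D: F(D→E) = (20779 + 10110) − 5113 = 25776 t/yr.
Box E throughput = its input = 25776 t/yr; τ = 3721 / 25776 = 0.1444 yr.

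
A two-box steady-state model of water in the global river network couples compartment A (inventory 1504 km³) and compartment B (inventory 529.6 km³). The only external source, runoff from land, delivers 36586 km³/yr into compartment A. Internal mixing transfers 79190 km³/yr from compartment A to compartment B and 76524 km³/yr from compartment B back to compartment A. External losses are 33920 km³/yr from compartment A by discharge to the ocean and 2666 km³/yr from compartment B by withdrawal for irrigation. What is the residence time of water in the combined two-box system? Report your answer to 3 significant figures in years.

0.0556 yr

Residence time in the combined system uses the total inventory and the total *external* removal — internal exchanges between the two boxes cancel.
M_total = 1504 + 529.6 = 2033.6 km³.
ΣF_external_out = 33920 + 2666 = 36586 km³/yr.
τ = M_total / ΣF_ext = 2033.6 / 36586 = 0.05558 yr.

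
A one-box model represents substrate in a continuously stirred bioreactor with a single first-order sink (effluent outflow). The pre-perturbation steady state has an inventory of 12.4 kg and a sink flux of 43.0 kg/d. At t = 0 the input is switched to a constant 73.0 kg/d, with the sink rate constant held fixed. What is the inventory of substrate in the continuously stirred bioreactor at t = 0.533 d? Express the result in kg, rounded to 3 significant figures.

19.7 kg

τ = M₀/F₀ = 12.4/43.0 = 0.2884 d; rate constant k = 1/τ.
New steady state M_∞ = F₁/k = F₁·τ = 73.0 × 0.2884 = 21.051 kg.
M(t) = M_∞ + (M₀ − M_∞)·e^(−t/τ); t/τ = 0.533/0.2884 = 1.848, so e^(−t/τ) = 0.1575.
M(t) = 21.051 − 8.651 × 0.1575 = 19.689 kg.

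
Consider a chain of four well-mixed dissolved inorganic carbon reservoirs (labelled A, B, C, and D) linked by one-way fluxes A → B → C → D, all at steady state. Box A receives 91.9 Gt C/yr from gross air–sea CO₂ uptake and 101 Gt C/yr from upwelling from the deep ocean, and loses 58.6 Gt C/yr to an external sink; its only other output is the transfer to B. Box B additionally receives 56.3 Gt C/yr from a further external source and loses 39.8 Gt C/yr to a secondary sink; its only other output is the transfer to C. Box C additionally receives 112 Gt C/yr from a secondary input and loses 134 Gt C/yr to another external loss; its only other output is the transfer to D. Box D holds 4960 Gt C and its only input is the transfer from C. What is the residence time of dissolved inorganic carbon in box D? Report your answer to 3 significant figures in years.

38.5 yr

Box A: F(A→B) = (91.9 + 101) − 58.6 = 134.30 Gt C/yr.
Box B: F(B→C) = (134.30 + 56.3) − 39.8 = 150.80 Gt C/yr.
Box C: F(C→D) = (150.80 + 112) − 134 = 128.80 Gt C/yr.
Box D throughput = its input = 128.80 Gt C/yr; τ = 4960 / 128.80 = 38.51 yr.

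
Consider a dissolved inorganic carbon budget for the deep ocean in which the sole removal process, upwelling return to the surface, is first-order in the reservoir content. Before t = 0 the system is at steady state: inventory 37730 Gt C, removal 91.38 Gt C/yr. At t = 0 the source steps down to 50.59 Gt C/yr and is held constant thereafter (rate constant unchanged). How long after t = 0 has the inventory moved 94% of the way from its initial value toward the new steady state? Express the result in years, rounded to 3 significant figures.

1160 yr

τ = M₀/F₀ = 37730/91.38 = 412.9 yr.
The remaining gap fraction is e^(−t/τ); 94% covered ⇒ e^(−t/τ) = 0.0600.
t = −τ ln(0.0600) = 412.9 × 2.813 = 1162 yr.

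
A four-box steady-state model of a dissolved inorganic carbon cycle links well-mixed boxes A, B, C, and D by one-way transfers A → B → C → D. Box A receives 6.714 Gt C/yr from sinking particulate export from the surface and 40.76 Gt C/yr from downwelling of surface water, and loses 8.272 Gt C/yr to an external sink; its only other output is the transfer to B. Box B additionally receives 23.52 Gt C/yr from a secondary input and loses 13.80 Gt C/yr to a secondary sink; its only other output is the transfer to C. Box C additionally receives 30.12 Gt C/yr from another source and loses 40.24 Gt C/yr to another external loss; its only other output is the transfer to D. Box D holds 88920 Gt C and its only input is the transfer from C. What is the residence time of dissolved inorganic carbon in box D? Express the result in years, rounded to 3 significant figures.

2290 yr

Box A: F(A→B) = (6.714 + 40.76) − 8.272 = 39.202 Gt C/yr.
Box B: F(B→C) = (39.202 + 23.52) − 13.80 = 48.922 Gt C/yr.
Box C: F(C→D) = (48.922 + 30.12) − 40.24 = 38.802 Gt C/yr.
Box D throughput = its input = 38.802 Gt C/yr; τ = 88920 / 38.802 = 2292 yr.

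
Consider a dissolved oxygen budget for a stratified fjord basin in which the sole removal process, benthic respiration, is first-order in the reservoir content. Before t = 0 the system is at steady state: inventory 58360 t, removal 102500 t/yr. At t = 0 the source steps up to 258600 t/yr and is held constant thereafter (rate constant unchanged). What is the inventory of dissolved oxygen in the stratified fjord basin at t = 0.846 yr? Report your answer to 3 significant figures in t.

127000 t

Residence time τ = M₀/F₀ = 0.5694 yr. The eventual steady state is M_∞ = M₀·(F₁/F₀) = 58360 × 258600/102500 = 147240 t.
The anomaly ΔM(t) = M(t) − M_∞ decays as ΔM₀·e^(−t/τ) with ΔM₀ = 58360 − 147240 = −88880 t.
At t = 0.846 yr, e^(−t/τ) = e^(−1.486) = 0.2263, so ΔM = −20110 t and M = 147240 − 20110 = 127120 t.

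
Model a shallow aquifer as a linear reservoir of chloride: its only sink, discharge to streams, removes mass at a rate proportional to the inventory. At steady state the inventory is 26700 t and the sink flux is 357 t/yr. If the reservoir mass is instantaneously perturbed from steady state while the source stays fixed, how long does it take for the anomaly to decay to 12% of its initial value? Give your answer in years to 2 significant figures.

For a linear reservoir the anomaly decays as exp(−t/τ) with τ = M/F = 26700/357 = 74.79 yr.
exp(−t/τ) = 0.12 ⇒ t = −τ ln(0.12) = 74.79 × 2.120 = 158.6 yr.

160 yr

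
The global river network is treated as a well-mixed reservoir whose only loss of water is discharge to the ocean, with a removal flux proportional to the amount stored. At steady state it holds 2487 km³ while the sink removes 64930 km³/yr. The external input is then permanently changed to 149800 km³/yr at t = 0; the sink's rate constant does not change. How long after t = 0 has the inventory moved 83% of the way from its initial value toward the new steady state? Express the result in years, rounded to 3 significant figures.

0.0679 yr

τ = M₀/F₀ = 2487/64930 = 0.03830 yr.
The remaining gap fraction is e^(−t/τ); 83% covered ⇒ e^(−t/τ) = 0.170.
t = −τ ln(0.170) = 0.03830 × 1.772 = 0.06787 yr.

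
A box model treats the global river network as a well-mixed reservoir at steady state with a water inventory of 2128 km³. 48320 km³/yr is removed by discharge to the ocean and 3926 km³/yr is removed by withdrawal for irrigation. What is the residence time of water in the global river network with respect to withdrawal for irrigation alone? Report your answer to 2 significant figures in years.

Residence time with respect to a single sink: τ = M / F_sink.
τ = 2128 / 3926 = 0.5420 yr.

0.54 yr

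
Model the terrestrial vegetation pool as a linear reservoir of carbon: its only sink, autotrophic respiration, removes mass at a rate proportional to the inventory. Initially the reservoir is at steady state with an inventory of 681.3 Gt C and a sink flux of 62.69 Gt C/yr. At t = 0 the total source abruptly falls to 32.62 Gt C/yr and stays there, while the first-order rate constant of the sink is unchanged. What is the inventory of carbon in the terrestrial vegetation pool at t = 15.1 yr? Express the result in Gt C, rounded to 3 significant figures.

The sink rate constant is k = F₀/M₀ = 62.69/681.3 = 0.09202 yr⁻¹.
Solving dM/dt = F₁ − kM with M(0) = M₀ gives M(t) = F₁/k + (M₀ − F₁/k)·e^(−kt).
F₁/k = 32.62/0.09202 = 354.51 Gt C; kt = 0.09202 × 15.1 = 1.389, e^(−kt) = 0.2492.
M(15.1) = 354.51 + (681.3 − 354.51) × 0.2492 = 354.51 + 81.44 = 435.95 Gt C.

436 Gt C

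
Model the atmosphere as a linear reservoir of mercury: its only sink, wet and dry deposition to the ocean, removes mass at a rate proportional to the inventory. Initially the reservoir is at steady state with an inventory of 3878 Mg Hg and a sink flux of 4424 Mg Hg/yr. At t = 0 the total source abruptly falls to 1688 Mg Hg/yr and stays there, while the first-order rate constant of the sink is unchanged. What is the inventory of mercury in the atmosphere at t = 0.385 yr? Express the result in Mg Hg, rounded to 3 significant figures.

3030 Mg Hg

The sink rate constant is k = F₀/M₀ = 4424/3878 = 1.141 yr⁻¹.
Solving dM/dt = F₁ − kM with M(0) = M₀ gives M(t) = F₁/k + (M₀ − F₁/k)·e^(−kt).
F₁/k = 1688/1.141 = 1479.7 Mg Hg; kt = 1.141 × 0.385 = 0.4392, e^(−kt) = 0.6445.
M(0.385) = 1479.7 + (3878 − 1479.7) × 0.6445 = 1479.7 + 1546 = 3025.5 Mg Hg.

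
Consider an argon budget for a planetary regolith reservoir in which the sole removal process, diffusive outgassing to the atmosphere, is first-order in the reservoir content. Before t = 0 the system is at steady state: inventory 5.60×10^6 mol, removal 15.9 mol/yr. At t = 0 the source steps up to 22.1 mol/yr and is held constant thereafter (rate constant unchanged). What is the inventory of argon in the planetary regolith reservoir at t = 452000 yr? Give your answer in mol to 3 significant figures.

7.18×10^6 mol

τ = M₀/F₀ = 5.60×10^6/15.9 = 352200 yr; rate constant k = 1/τ.
New steady state M_∞ = F₁/k = F₁·τ = 22.1 × 352200 = 7.7836×10^6 mol.
M(t) = M_∞ + (M₀ − M_∞)·e^(−t/τ); t/τ = 452000/352200 = 1.283, so e^(−t/τ) = 0.2771.
M(t) = 7.7836×10^6 − 2.184×10^6 × 0.2771 = 7.1785×10^6 mol.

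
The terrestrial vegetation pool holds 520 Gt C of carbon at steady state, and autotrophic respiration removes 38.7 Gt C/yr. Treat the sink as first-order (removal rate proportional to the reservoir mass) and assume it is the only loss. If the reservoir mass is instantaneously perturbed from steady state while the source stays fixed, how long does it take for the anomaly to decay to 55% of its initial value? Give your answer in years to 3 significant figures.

For a linear reservoir the anomaly decays as exp(−t/τ) with τ = M/F = 520/38.7 = 13.44 yr.
exp(−t/τ) = 0.55 ⇒ t = −τ ln(0.55) = 13.44 × 0.5978 = 8.033 yr.

8.03 yr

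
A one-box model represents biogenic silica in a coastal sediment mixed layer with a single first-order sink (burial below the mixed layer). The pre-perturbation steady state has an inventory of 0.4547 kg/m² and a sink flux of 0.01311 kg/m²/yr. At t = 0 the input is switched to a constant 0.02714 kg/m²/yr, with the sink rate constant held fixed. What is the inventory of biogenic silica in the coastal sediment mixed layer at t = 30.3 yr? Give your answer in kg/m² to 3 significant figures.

0.738 kg/m²

τ = M₀/F₀ = 0.4547/0.01311 = 34.68 yr; rate constant k = 1/τ.
New steady state M_∞ = F₁/k = F₁·τ = 0.02714 × 34.68 = 0.94131 kg/m².
M(t) = M_∞ + (M₀ − M_∞)·e^(−t/τ); t/τ = 30.3/34.68 = 0.8736, so e^(−t/τ) = 0.4174.
M(t) = 0.94131 − 0.4866 × 0.4174 = 0.73818 kg/m².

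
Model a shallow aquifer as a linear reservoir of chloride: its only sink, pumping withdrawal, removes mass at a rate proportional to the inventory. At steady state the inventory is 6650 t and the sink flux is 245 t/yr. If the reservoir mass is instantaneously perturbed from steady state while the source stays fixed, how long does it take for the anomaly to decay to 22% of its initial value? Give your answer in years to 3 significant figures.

41.1 yr

For a linear reservoir the anomaly decays as exp(−t/τ) with τ = M/F = 6650/245 = 27.14 yr.
exp(−t/τ) = 0.22 ⇒ t = −τ ln(0.22) = 27.14 × 1.514 = 41.10 yr.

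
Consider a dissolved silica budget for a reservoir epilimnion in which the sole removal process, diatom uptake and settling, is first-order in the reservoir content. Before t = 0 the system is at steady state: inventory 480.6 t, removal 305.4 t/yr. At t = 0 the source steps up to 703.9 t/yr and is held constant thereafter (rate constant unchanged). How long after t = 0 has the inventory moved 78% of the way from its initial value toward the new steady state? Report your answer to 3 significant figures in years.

τ = M₀/F₀ = 480.6/305.4 = 1.574 yr.
The remaining gap fraction is e^(−t/τ); 78% covered ⇒ e^(−t/τ) = 0.220.
t = −τ ln(0.220) = 1.574 × 1.514 = 2.383 yr.

2.38 yr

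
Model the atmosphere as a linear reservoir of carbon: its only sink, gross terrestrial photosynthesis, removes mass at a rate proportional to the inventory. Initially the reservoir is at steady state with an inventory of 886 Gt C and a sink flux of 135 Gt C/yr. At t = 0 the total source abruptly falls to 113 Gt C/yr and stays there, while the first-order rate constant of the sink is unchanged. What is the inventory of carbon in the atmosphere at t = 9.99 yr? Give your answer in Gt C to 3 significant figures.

Residence time τ = M₀/F₀ = 6.563 yr. The eventual steady state is M_∞ = M₀·(F₁/F₀) = 886 × 113/135 = 741.61 Gt C.
The anomaly ΔM(t) = M(t) − M_∞ decays as ΔM₀·e^(−t/τ) with ΔM₀ = 886 − 741.61 = 144.4 Gt C.
At t = 9.99 yr, e^(−t/τ) = e^(−1.522) = 0.2182, so ΔM = 31.51 Gt C and M = 741.61 + 31.51 = 773.12 Gt C.

773 Gt C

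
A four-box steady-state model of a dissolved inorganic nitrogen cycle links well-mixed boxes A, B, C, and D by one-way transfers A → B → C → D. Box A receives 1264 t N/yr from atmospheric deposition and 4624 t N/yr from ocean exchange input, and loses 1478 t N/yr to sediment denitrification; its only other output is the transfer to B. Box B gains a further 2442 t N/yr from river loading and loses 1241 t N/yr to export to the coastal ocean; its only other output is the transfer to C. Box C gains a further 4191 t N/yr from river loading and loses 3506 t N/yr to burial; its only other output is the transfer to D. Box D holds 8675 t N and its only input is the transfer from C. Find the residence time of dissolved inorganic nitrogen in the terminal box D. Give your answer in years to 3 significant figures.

Box A: F(A→B) = (1264 + 4624) − 1478 = 4410.0 t N/yr.
Box B: F(B→C) = (4410.0 + 2442) − 1241 = 5611.0 t N/yr.
Box C: F(C→D) = (5611.0 + 4191) − 3506 = 6296.0 t N/yr.
Box D throughput = its input = 6296.0 t N/yr; τ = 8675 / 6296.0 = 1.378 yr.

1.38 yr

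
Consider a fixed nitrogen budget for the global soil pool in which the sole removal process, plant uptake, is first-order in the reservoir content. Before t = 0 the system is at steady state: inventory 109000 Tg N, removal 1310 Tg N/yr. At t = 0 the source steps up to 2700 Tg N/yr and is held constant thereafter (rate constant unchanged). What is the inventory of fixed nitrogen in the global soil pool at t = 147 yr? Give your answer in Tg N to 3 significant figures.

205000 Tg N

Residence time τ = M₀/F₀ = 83.21 yr. The eventual steady state is M_∞ = M₀·(F₁/F₀) = 109000 × 2700/1310 = 224660 Tg N.
The anomaly ΔM(t) = M(t) − M_∞ decays as ΔM₀·e^(−t/τ) with ΔM₀ = 109000 − 224660 = −115700 Tg N.
At t = 147 yr, e^(−t/τ) = e^(−1.767) = 0.1709, so ΔM = −19770 Tg N and M = 224660 − 19770 = 204890 Tg N.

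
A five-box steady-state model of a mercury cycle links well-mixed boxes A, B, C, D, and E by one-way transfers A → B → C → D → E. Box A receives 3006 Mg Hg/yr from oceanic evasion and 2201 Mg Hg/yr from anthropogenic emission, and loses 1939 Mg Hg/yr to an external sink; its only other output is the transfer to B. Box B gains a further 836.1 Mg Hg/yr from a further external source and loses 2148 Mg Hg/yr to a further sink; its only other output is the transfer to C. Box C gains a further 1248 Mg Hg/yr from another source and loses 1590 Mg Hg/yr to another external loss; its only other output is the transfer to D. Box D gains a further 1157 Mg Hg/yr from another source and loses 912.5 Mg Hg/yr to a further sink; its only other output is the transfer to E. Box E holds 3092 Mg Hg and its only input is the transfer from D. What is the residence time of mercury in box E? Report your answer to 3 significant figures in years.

1.66 yr

Box A: F(A→B) = (3006 + 2201) − 1939 = 3268.0 Mg Hg/yr.
Box B: F(B→C) = (3268.0 + 836.1) − 2148 = 1956.1 Mg Hg/yr.
Box C: F(C→D) = (1956.1 + 1248) − 1590 = 1614.1 Mg Hg/yr.
Box D: F(D→E) = (1614.1 + 1157) − 912.5 = 1858.6 Mg Hg/yr.
Box E throughput = its input = 1858.6 Mg Hg/yr; τ = 3092 / 1858.6 = 1.664 yr.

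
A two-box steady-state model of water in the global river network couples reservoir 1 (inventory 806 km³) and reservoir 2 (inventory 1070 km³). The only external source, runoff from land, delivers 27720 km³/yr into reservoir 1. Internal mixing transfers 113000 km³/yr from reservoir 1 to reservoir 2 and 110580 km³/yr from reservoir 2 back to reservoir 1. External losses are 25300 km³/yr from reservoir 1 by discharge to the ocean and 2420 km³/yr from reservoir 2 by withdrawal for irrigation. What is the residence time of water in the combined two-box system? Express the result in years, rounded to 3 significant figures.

Residence time in the combined system uses the total inventory and the total *external* removal — internal exchanges between the two boxes cancel.
M_total = 806 + 1070 = 1876.0 km³.
ΣF_external_out = 25300 + 2420 = 27720 km³/yr.
τ = M_total / ΣF_ext = 1876.0 / 27720 = 0.06768 yr.

0.0677 yr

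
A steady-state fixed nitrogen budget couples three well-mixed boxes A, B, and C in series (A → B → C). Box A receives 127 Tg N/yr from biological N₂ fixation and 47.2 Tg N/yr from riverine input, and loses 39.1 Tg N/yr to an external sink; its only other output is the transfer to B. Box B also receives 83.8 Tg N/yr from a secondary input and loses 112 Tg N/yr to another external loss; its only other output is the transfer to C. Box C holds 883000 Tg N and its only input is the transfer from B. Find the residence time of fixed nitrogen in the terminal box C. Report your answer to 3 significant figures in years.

8260 yr

Box A: F(A→B) = (127 + 47.2) − 39.1 = 135.10 Tg N/yr.
Box B: F(B→C) = (135.10 + 83.8) − 112 = 106.90 Tg N/yr.
Box C throughput = its input = 106.90 Tg N/yr; τ = 883000 / 106.90 = 8260 yr.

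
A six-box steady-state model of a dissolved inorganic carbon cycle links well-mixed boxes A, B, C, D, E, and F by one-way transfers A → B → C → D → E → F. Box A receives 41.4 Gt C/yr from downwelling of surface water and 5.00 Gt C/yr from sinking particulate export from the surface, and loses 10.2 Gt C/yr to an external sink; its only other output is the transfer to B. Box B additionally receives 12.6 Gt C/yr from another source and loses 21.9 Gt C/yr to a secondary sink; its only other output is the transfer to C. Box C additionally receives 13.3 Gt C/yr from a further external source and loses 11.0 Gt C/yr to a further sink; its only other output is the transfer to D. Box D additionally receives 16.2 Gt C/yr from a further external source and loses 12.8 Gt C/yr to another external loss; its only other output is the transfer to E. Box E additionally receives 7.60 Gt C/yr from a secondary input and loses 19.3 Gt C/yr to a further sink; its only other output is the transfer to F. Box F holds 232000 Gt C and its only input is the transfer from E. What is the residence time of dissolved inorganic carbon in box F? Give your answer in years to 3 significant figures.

Box A: F(A→B) = (41.4 + 5.00) − 10.2 = 36.200 Gt C/yr.
Box B: F(B→C) = (36.200 + 12.6) − 21.9 = 26.900 Gt C/yr.
Box C: F(C→D) = (26.900 + 13.3) − 11.0 = 29.200 Gt C/yr.
Box D: F(D→E) = (29.200 + 16.2) − 12.8 = 32.600 Gt C/yr.
Box E: F(E→F) = (32.600 + 7.60) − 19.3 = 20.900 Gt C/yr.
Box F throughput = its input = 20.900 Gt C/yr; τ = 232000 / 20.900 = 11100 yr.

11100 yr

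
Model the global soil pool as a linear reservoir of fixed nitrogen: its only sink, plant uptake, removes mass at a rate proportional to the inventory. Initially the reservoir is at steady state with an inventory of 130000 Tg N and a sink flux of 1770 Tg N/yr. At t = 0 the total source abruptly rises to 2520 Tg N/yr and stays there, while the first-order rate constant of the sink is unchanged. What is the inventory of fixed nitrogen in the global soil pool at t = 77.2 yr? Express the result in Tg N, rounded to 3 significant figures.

166000 Tg N

τ = M₀/F₀ = 130000/1770 = 73.45 yr; rate constant k = 1/τ.
New steady state M_∞ = F₁/k = F₁·τ = 2520 × 73.45 = 185080 Tg N.
M(t) = M_∞ + (M₀ − M_∞)·e^(−t/τ); t/τ = 77.2/73.45 = 1.051, so e^(−t/τ) = 0.3496.
M(t) = 185080 − 55080 × 0.3496 = 165830 Tg N.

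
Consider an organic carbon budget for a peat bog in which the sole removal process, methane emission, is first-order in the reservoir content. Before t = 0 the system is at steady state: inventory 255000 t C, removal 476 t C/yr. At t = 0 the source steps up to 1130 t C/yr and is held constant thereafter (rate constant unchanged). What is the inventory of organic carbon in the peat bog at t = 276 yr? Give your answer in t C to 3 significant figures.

τ = M₀/F₀ = 255000/476 = 535.7 yr; rate constant k = 1/τ.
New steady state M_∞ = F₁/k = F₁·τ = 1130 × 535.7 = 605360 t C.
M(t) = M_∞ + (M₀ − M_∞)·e^(−t/τ); t/τ = 276/535.7 = 0.5152, so e^(−t/τ) = 0.5974.
M(t) = 605360 − 350400 × 0.5974 = 396060 t C.

396000 t C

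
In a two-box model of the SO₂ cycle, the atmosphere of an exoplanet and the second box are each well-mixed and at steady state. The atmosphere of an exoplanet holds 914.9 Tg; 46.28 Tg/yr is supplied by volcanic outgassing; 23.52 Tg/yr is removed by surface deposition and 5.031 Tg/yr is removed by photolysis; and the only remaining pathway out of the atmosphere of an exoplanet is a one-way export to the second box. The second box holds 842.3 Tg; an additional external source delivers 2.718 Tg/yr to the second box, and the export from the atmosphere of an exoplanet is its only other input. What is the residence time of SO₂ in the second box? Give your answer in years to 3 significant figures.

41.2 yr

Balance the atmosphere of an exoplanet: ΣF_in = 46.280 Tg/yr.
Export to the second box = ΣF_in − (23.52 + 5.031) = 17.729 Tg/yr.
Total input to the second box = 17.729 + 2.718 = 20.447 Tg/yr; at steady state this equals its total output.
τ = M / F = 842.3 / 20.447 = 41.19 yr.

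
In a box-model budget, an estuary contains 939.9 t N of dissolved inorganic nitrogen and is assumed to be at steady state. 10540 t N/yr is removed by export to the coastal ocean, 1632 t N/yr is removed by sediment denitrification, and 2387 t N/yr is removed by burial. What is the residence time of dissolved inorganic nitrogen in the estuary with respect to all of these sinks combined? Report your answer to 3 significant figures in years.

Total removal flux = 10540 + 1632 + 2387 = 14559 t N/yr.
τ = M / ΣF_out = 939.9 / 14559 = 0.06456 yr.

0.0646 yr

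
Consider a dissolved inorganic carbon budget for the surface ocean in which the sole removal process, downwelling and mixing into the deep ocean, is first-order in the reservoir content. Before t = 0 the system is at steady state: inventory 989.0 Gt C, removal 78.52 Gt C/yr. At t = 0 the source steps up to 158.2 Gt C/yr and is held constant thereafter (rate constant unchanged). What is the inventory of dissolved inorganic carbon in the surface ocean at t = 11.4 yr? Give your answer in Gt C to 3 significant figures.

1590 Gt C

Residence time τ = M₀/F₀ = 12.60 yr. The eventual steady state is M_∞ = M₀·(F₁/F₀) = 989.0 × 158.2/78.52 = 1992.6 Gt C.
The anomaly ΔM(t) = M(t) − M_∞ decays as ΔM₀·e^(−t/τ) with ΔM₀ = 989.0 − 1992.6 = −1004 Gt C.
At t = 11.4 yr, e^(−t/τ) = e^(−0.9051) = 0.4045, so ΔM = −406.0 Gt C and M = 1992.6 − 406.0 = 1586.6 Gt C.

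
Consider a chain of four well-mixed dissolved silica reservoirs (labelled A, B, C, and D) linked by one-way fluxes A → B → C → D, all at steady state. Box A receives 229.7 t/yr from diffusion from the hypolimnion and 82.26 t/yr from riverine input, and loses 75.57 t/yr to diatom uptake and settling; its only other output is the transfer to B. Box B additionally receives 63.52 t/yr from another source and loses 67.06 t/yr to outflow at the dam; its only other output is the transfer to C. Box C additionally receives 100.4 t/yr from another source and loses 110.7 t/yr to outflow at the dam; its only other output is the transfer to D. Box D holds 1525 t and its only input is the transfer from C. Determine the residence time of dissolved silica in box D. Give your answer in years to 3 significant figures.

6.85 yr

Box A: F(A→B) = (229.7 + 82.26) − 75.57 = 236.39 t/yr.
Box B: F(B→C) = (236.39 + 63.52) − 67.06 = 232.85 t/yr.
Box C: F(C→D) = (232.85 + 100.4) − 110.7 = 222.55 t/yr.
Box D throughput = its input = 222.55 t/yr; τ = 1525 / 222.55 = 6.852 yr.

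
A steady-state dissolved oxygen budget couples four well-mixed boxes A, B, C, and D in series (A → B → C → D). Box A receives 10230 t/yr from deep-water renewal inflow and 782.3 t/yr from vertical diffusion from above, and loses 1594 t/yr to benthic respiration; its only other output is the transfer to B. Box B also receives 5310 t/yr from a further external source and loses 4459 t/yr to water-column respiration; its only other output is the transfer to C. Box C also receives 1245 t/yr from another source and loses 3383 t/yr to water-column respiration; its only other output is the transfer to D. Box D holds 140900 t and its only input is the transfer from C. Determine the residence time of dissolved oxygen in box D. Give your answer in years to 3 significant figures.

Box A: F(A→B) = (10230 + 782.3) − 1594 = 9418.3 t/yr.
Box B: F(B→C) = (9418.3 + 5310) − 4459 = 10269 t/yr.
Box C: F(C→D) = (10269 + 1245) − 3383 = 8131.3 t/yr.
Box D throughput = its input = 8131.3 t/yr; τ = 140900 / 8131.3 = 17.33 yr.

17.3 yr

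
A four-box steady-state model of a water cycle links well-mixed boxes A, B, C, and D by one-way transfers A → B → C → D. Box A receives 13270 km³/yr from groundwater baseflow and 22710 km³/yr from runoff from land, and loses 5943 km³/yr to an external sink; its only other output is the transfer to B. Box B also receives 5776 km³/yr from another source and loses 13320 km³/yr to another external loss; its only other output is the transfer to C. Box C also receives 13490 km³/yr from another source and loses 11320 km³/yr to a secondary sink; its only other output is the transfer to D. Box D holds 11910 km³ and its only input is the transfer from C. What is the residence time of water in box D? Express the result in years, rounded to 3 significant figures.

0.483 yr

Box A: F(A→B) = (13270 + 22710) − 5943 = 30037 km³/yr.
Box B: F(B→C) = (30037 + 5776) − 13320 = 22493 km³/yr.
Box C: F(C→D) = (22493 + 13490) − 11320 = 24663 km³/yr.
Box D throughput = its input = 24663 km³/yr; τ = 11910 / 24663 = 0.4829 yr.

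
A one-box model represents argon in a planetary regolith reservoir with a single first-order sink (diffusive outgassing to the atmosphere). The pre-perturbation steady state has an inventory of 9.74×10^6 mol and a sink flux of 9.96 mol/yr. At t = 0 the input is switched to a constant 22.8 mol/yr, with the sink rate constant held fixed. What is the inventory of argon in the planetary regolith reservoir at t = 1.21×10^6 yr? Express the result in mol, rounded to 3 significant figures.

Residence time τ = M₀/F₀ = 977900 yr. The eventual steady state is M_∞ = M₀·(F₁/F₀) = 9.74×10^6 × 22.8/9.96 = 2.2296×10^7 mol.
The anomaly ΔM(t) = M(t) − M_∞ decays as ΔM₀·e^(−t/τ) with ΔM₀ = 9.74×10^6 − 2.2296×10^7 = −1.256×10^7 mol.
At t = 1.21×10^6 yr, e^(−t/τ) = e^(−1.237) = 0.2902, so ΔM = −3.643×10^6 mol and M = 2.2296×10^7 − 3.643×10^6 = 1.8653×10^7 mol.

1.87×10^7 mol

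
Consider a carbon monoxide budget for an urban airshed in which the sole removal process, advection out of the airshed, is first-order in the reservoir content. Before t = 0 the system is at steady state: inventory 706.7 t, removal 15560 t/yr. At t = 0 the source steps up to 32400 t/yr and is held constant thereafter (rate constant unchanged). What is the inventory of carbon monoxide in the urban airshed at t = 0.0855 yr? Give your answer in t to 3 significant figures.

τ = M₀/F₀ = 706.7/15560 = 0.04542 yr; rate constant k = 1/τ.
New steady state M_∞ = F₁/k = F₁·τ = 32400 × 0.04542 = 1471.5 t.
M(t) = M_∞ + (M₀ − M_∞)·e^(−t/τ); t/τ = 0.0855/0.04542 = 1.883, so e^(−t/τ) = 0.1522.
M(t) = 1471.5 − 764.8 × 0.1522 = 1355.1 t.

1360 t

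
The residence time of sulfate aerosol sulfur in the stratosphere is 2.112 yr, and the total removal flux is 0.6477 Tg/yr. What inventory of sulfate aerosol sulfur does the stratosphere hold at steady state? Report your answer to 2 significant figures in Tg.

τ = M/F ⇒ M = τ × F = 2.112 × 0.6477 = 1.368 Tg.

1.4 Tg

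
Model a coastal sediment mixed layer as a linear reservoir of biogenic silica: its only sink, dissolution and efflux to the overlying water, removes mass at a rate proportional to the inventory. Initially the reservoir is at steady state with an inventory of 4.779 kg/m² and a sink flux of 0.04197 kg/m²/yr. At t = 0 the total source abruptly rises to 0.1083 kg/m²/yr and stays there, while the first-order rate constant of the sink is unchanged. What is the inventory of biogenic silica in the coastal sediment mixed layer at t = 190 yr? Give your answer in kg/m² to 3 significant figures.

10.9 kg/m²

τ = M₀/F₀ = 4.779/0.04197 = 113.9 yr; rate constant k = 1/τ.
New steady state M_∞ = F₁/k = F₁·τ = 0.1083 × 113.9 = 12.332 kg/m².
M(t) = M_∞ + (M₀ − M_∞)·e^(−t/τ); t/τ = 190/113.9 = 1.669, so e^(−t/τ) = 0.1885.
M(t) = 12.332 − 7.553 × 0.1885 = 10.908 kg/m².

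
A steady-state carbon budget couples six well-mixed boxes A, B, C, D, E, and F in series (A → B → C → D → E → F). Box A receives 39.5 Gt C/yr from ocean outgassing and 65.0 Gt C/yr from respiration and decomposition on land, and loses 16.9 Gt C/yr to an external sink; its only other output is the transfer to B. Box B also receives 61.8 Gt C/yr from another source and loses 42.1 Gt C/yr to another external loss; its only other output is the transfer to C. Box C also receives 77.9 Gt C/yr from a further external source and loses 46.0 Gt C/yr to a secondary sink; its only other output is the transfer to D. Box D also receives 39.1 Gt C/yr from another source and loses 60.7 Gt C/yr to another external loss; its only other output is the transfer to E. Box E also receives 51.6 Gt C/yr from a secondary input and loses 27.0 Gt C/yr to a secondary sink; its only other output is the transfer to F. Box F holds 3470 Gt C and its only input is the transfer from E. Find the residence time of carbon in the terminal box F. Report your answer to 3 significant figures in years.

24.4 yr

Box A: F(A→B) = (39.5 + 65.0) − 16.9 = 87.600 Gt C/yr.
Box B: F(B→C) = (87.600 + 61.8) − 42.1 = 107.30 Gt C/yr.
Box C: F(C→D) = (107.30 + 77.9) − 46.0 = 139.20 Gt C/yr.
Box D: F(D→E) = (139.20 + 39.1) − 60.7 = 117.60 Gt C/yr.
Box E: F(E→F) = (117.60 + 51.6) − 27.0 = 142.20 Gt C/yr.
Box F throughput = its input = 142.20 Gt C/yr; τ = 3470 / 142.20 = 24.40 yr.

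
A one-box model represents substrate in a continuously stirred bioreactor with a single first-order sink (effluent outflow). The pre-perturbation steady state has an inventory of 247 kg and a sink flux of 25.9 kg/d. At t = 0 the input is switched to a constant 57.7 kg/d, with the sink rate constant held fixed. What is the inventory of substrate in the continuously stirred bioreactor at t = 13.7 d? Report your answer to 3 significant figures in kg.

478 kg

Residence time τ = M₀/F₀ = 9.537 d. The eventual steady state is M_∞ = M₀·(F₁/F₀) = 247 × 57.7/25.9 = 550.27 kg.
The anomaly ΔM(t) = M(t) − M_∞ decays as ΔM₀·e^(−t/τ) with ΔM₀ = 247 − 550.27 = −303.3 kg.
At t = 13.7 d, e^(−t/τ) = e^(−1.437) = 0.2377, so ΔM = −72.10 kg and M = 550.27 − 72.10 = 478.17 kg.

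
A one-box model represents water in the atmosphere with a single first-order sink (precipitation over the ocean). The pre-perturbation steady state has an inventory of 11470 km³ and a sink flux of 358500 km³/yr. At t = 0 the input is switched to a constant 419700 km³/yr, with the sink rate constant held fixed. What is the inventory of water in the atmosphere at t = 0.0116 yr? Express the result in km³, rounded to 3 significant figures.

12100 km³

Residence time τ = M₀/F₀ = 0.03199 yr. The eventual steady state is M_∞ = M₀·(F₁/F₀) = 11470 × 419700/358500 = 13428 km³.
The anomaly ΔM(t) = M(t) − M_∞ decays as ΔM₀·e^(−t/τ) with ΔM₀ = 11470 − 13428 = −1958 km³.
At t = 0.0116 yr, e^(−t/τ) = e^(−0.3626) = 0.6959, so ΔM = −1363 km³ and M = 13428 − 1363 = 12065 km³.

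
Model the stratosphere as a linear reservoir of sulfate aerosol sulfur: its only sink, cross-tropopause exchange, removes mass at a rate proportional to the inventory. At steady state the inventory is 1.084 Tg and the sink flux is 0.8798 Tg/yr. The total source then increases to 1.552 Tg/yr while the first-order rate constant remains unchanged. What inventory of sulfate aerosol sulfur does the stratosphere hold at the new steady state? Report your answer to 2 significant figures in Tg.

Rate constant k = F/M = 0.8798 / 1.084 = 0.8116 yr⁻¹.
At the new steady state, source = k·M_new ⇒ M_new = 1.552 / 0.8116 = 1.912 Tg.
(Equivalently M_new = M × F_new/F_old = 1.084 × 1.552/0.8798.)

1.9 Tg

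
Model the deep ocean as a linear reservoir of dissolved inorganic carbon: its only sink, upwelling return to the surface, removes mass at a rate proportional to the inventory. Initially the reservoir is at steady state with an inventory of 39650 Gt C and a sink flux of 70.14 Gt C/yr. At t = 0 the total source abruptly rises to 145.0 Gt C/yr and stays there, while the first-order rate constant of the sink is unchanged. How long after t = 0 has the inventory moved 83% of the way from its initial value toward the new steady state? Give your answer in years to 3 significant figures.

τ = M₀/F₀ = 39650/70.14 = 565.3 yr.
The remaining gap fraction is e^(−t/τ); 83% covered ⇒ e^(−t/τ) = 0.170.
t = −τ ln(0.170) = 565.3 × 1.772 = 1002 yr.

1000 yr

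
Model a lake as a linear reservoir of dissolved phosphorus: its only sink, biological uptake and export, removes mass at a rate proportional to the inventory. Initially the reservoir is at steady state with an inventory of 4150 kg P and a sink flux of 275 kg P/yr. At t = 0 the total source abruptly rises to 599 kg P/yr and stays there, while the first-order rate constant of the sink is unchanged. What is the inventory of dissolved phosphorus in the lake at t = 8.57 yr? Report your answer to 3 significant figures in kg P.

τ = M₀/F₀ = 4150/275 = 15.09 yr; rate constant k = 1/τ.
New steady state M_∞ = F₁/k = F₁·τ = 599 × 15.09 = 9039.5 kg P.
M(t) = M_∞ + (M₀ − M_∞)·e^(−t/τ); t/τ = 8.57/15.09 = 0.5679, so e^(−t/τ) = 0.5667.
M(t) = 9039.5 − 4889 × 0.5667 = 6268.5 kg P.

6270 kg P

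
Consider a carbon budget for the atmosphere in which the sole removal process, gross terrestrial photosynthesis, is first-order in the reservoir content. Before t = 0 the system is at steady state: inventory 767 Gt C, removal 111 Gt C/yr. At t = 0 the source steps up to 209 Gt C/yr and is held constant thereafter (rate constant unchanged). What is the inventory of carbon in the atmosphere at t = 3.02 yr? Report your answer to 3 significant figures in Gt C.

1010 Gt C

τ = M₀/F₀ = 767/111 = 6.910 yr; rate constant k = 1/τ.
New steady state M_∞ = F₁/k = F₁·τ = 209 × 6.910 = 1444.2 Gt C.
M(t) = M_∞ + (M₀ − M_∞)·e^(−t/τ); t/τ = 3.02/6.910 = 0.4371, so e^(−t/τ) = 0.6459.
M(t) = 1444.2 − 677.2 × 0.6459 = 1006.8 Gt C.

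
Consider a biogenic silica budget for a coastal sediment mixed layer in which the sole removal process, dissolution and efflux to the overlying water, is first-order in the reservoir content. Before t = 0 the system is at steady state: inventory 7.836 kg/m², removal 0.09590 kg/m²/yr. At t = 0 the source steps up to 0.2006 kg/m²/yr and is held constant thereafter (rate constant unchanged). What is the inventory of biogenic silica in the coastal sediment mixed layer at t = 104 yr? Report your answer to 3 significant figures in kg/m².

The sink rate constant is k = F₀/M₀ = 0.09590/7.836 = 0.01224 yr⁻¹.
Solving dM/dt = F₁ − kM with M(0) = M₀ gives M(t) = F₁/k + (M₀ − F₁/k)·e^(−kt).
F₁/k = 0.2006/0.01224 = 16.391 kg/m²; kt = 0.01224 × 104 = 1.273, e^(−kt) = 0.2800.
M(104) = 16.391 + (7.836 − 16.391) × 0.2800 = 16.391 − 2.396 = 13.995 kg/m².

14.0 kg/m²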